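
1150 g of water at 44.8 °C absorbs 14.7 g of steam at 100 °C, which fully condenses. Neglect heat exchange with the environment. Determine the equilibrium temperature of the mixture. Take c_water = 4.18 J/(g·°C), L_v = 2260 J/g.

T_f ≈ 52.3 °C

Energy balance with sensible and latent terms:
condense steam: −14.7·2260 = −33222
  condensate cools 100→T: 14.7·4.18·(T − 100) = 61.45(T − 100)
  original water: 4807(T − 44.8)
4868.4 T = 33222 + 6144.6 + 215354 = 254720
T ≈ 52.32 °C, under the boiling point, so the assumption holds.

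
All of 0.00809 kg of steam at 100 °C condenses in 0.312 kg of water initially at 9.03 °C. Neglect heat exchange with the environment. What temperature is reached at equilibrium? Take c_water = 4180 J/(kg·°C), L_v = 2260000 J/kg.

T_f ≈ 25.0 °C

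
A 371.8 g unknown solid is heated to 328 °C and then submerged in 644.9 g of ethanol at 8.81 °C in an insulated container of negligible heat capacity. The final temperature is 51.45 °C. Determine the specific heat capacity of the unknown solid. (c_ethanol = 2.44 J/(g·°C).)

c ≈ 0.653 J/(g·°C)

Heat gained plus heat lost sum to zero:
371.8·c·(51.45 − 328) + 644.9·2.44·(51.45 − 8.81) = 0
-102821 c = -67096
c = -67096/-102821 ≈ 0.6526 J/(g·°C)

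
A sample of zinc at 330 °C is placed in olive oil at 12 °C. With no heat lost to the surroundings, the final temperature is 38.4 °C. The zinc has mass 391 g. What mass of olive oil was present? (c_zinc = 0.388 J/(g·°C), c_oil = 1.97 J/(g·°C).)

Heat lost by the zinc = heat gained by the oil:
391×0.388×(330 − 38.4) = m×1.97×(38.4 − 12)
52.01 m = 44238  ⇒  m ≈ 850.6 g

m ≈ 851 g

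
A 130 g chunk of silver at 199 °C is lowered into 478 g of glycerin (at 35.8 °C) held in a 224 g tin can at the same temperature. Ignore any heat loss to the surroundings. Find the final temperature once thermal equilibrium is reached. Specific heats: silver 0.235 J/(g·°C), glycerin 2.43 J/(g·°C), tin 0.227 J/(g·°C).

T_f ≈ 39.8 °C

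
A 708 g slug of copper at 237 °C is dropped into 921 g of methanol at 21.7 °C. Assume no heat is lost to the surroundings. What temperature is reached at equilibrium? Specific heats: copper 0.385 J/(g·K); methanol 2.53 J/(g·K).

Heat gained plus heat lost sum to zero:
708*0.385*(T − 237) + 921*2.53*(T − 21.7) = 0
272.58(T − 237) + 2330.1(T − 21.7) = 0
(272.58 + 2330.1) T = 272.58*237 + 2330.1*21.7
T ≈ 44.25 °C

T_f ≈ 44.2 °C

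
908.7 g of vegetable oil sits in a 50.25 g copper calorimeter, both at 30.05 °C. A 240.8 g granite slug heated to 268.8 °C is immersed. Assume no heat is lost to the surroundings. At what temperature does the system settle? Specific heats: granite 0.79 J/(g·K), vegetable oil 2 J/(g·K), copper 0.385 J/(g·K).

T_f ≈ 52.5 °C

Conservation of energy gives ΣQ = 0:
240.8×0.79×(T − 268.8) + 908.7×2×(T − 30.05) + 50.25×0.385×(T − 30.05) = 0
190.23(T − 268.8) + 1817.4(T − 30.05) + 19.35(T − 30.05) = 0
2027 T = 106329
T = 106329/2027 ≈ 52.46 °C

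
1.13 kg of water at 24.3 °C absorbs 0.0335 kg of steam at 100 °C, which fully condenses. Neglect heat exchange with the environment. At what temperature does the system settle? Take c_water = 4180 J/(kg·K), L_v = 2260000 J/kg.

Energy conservation, ΣQ = 0:
condense steam: −0.0335×2260000 = −75710; condensate cools 100→T: 0.0335×4180×(T − 100) = 140.03(T − 100); original water: 4723.4(T − 24.3)
4863.4 T = 75710 + 14003 + 114779 = 204492
T ≈ 42.05 °C (< 100 °C, so full condensation is consistent).

T_f ≈ 42.0 °C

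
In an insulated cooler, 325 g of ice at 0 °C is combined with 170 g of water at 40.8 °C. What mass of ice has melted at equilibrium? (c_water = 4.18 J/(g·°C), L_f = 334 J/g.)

m_melted ≈ 86.8 g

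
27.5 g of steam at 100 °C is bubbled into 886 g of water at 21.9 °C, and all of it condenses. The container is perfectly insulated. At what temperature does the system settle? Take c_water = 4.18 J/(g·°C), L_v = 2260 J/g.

T_f ≈ 40.5 °C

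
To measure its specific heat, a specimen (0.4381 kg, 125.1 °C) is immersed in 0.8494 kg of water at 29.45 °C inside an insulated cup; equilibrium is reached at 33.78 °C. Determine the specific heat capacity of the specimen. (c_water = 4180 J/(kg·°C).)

Setting the total heat transfer to zero:
0.4381·c·(33.78 − 125.1) + 0.8494·4180·(33.78 − 29.45) = 0
-40.01 c = -15374
c = -15374/-40.01 ≈ 384.3 J/(kg·°C)

c ≈ 384 J/(kg·°C)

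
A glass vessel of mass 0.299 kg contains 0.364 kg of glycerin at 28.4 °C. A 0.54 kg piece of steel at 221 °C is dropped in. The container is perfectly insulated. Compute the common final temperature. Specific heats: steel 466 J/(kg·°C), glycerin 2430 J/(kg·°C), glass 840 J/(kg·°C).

T_f ≈ 63.3 °C

T_f is the heat-capacity-weighted average of the initial temperatures:
T_f = (251.64·221 + 884.52·28.4 + 251.16·28.4) / (251.64 + 884.52 + 251.16)
    = 87866 / 1387.3 ≈ 63.33 °C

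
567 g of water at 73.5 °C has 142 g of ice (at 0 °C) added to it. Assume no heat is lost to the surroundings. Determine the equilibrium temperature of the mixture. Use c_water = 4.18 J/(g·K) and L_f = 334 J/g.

T_f ≈ 42.8 °C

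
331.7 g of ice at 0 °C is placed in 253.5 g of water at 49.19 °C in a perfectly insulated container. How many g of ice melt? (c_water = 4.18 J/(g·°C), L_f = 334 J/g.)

m_melted ≈ 156 g

Cooling the water to 0 °C releases 253.5×4.18×49.19 = 52123 J.
Fully melting the ice requires m_ice L_f = 331.7×334 = 110788 J.
52123 J < 110788 J, so only part of the ice melts and the system sits at 0 °C.
Mass melted = 52123/334 ≈ 156.1 g.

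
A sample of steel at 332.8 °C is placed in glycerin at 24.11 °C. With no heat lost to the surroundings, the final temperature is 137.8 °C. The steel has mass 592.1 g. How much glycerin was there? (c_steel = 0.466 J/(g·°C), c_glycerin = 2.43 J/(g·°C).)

m ≈ 195 g

Let T be the final temperature. ΣQ_i = 0:
592.1·0.466·(137.8 − 332.8) + m·2.43·(137.8 − 24.11) = 0
276.27 m = 53804
m = 53804/276.27 ≈ 194.8 g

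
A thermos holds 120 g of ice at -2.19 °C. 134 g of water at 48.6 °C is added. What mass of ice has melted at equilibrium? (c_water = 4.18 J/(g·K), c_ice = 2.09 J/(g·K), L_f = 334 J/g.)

m_melted ≈ 79.9 g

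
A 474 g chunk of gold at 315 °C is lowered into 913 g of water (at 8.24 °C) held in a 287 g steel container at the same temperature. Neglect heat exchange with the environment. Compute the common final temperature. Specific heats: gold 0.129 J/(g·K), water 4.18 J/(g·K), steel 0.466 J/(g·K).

T_f ≈ 12.9 °C

Let T be the final temperature. ΣQ_i = 0:
474×0.129×(T − 315) + 913×4.18×(T − 8.24) + 287×0.466×(T − 8.24) = 0
4011.2 T = 51810
T = 51810 / 4011.2 = 12.9 °C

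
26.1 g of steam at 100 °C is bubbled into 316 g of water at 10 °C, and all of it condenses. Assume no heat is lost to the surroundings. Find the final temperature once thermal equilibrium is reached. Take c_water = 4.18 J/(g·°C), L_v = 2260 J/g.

T_f ≈ 58.1 °C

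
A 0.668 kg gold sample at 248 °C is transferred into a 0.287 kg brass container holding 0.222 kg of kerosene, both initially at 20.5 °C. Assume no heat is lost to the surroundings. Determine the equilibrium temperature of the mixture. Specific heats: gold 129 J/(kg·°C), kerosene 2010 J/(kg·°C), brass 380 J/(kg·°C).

Net heat exchanged in the isolated system is zero:
0.668*129*(T − 248) + 0.222*2010*(T − 20.5) + 0.287*380*(T − 20.5) = 0
86.17(T − 248) + 446.22(T − 20.5) + 109.06(T − 20.5) = 0
641.45 T = 32754
T = 32754/641.45 ≈ 51.06 °C

T_f ≈ 51.1 °C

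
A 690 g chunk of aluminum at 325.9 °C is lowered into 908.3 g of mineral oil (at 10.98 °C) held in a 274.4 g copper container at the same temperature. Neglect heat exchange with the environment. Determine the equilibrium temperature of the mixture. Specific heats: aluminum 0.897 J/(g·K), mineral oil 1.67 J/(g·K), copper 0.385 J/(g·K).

T_f ≈ 97.9 °C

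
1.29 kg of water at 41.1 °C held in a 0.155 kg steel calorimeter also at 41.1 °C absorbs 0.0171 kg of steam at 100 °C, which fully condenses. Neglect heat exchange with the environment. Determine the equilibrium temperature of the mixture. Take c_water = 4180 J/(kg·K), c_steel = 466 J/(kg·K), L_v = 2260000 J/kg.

T_f ≈ 48.8 °C

Heat gained plus heat lost sum to zero:
condense steam: −0.0171×2260000 = −38646; condensed water 100 °C→T: 71.48(T − 100); original water: 5392.2(T − 41.1); steel cup: 0.155×466×(T − 41.1) = 72.23(T − 41.1)
5535.9 T = 38646 + 7147.8 + 224588 = 270382
T ≈ 48.84 °C — below 100 °C, confirming all the steam condensed.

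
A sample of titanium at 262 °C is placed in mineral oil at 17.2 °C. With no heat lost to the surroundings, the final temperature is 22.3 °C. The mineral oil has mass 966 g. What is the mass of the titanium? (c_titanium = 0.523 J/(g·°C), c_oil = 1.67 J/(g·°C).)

m ≈ 65.6 g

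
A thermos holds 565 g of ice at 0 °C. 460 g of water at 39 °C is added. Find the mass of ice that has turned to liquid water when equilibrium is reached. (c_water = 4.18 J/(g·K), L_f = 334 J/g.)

Heat available from the water dropping to 0 °C: 460·4.18·39 = 74989 J.
To melt every bit of ice: 565·334 = 188710 J.
That's not enough to melt it all — equilibrium is at 0 °C with ice remaining.
Mass melted = 74989/334 ≈ 224.5 g.

m_melted ≈ 225 g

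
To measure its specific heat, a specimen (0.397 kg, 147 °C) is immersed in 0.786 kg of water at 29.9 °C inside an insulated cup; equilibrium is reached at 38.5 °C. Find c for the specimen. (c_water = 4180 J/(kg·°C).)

Conservation of energy gives ΣQ = 0:
0.397·c·(38.5 − 147) + 0.786·4180·(38.5 − 29.9) = 0
-43.07 c = -28255
c = -28255/-43.07 ≈ 656 J/(kg·°C)

c ≈ 656 J/(kg·°C)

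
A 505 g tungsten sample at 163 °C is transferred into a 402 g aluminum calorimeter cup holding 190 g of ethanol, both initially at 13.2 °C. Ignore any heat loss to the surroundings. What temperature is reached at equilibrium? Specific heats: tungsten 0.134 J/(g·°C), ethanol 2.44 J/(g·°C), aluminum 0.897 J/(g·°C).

T_f ≈ 24.6 °C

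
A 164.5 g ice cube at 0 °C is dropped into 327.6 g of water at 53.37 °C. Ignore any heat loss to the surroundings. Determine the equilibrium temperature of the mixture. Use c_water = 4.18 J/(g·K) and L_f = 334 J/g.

Sum of m c ΔT and latent-heat terms is zero:
fusion: m_ice L_f = 164.5×334 = 54943
  meltwater 0→T: 164.5×4.18×T = 687.61 T
  water cools: 327.6×4.18×(T − 53.37) = 1369.4(T − 53.37)
2057 T = 73083 − 54943 = 18140
T ≈ 8.82 °C — above 0 °C, consistent with complete melting.

T_f ≈ 8.8 °C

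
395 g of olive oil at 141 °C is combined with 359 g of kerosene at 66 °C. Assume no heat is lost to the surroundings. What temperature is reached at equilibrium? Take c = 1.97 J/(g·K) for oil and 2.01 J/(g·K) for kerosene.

T_f = Σ m_i c_i T_i / Σ m_i c_i:
T_f = (778.15*141 + 721.59*66) / (778.15 + 721.59)
    = 157344 / 1499.7 ≈ 104.91 °C

T_f ≈ 104.9 °C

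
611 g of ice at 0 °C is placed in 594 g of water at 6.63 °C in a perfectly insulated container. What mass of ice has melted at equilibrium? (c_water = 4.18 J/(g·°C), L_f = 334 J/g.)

Heat available from the water dropping to 0 °C: 594·4.18·6.63 = 16462 J.
Fully melting the ice requires m_ice L_f = 611·334 = 204074 J.
Since 16462 < 204074 J, not all the ice melts; equilibrium is at 0 °C.
m_melted·334 = 16462  ⇒  m_melted ≈ 49.29 g.

m_melted ≈ 49.3 g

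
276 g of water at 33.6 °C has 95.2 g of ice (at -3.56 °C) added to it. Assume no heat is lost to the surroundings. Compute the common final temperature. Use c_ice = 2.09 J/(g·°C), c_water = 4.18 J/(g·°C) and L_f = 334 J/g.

T_f ≈ 4.0 °C

Conservation of energy gives ΣQ = 0:
ice -3.56→0 °C: 95.2·2.09·3.56 = 708.33
  latent heat to melt: 95.2·334 = 31797
  meltwater 0→T: 95.2·4.18·T = 397.94 T
  water: 1153.7(T − 33.6)
1551.6 T = 38764 − 32505 = 6258.5
T ≈ 4.03 °C — above 0 °C, consistent with complete melting.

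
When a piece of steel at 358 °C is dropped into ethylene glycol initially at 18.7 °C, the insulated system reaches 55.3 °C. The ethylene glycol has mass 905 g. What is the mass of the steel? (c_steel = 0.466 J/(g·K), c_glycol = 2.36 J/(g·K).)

m ≈ 554 g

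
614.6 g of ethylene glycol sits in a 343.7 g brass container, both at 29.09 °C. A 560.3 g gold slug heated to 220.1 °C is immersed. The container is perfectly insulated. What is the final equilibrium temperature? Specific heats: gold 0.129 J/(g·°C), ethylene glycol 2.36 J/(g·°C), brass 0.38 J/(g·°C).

With ΣQ=0 the equilibrium temperature is the m·c-weighted mean:
T_f = (72.28·220.1 + 1450.5·29.09 + 130.61·29.09) / (72.28 + 1450.5 + 130.61)
    = 61902 / 1653.3 ≈ 37.44 °C

T_f ≈ 37.4 °C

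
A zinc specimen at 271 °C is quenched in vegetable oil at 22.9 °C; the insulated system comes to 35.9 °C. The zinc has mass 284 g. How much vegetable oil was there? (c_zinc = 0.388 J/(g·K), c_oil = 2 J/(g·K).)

Net heat exchanged in the isolated system is zero:
284·0.388·(35.9 − 271) + m·2·(35.9 − 22.9) = 0
26 m = 25906
m = 25906/26 ≈ 996.4 g

m ≈ 996 g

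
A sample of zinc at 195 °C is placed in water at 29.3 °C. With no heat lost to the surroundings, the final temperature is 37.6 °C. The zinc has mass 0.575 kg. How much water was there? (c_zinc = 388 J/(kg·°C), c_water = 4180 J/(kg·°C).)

Heat lost by the zinc = heat gained by the water:
0.575×388×(195 − 37.6) = m×4180×(37.6 − 29.3)
34694 m = 35116  ⇒  m ≈ 1.012 kg

m ≈ 1.01 kg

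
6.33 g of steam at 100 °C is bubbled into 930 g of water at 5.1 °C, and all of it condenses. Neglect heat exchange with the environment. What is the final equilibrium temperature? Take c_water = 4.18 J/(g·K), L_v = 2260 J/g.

T_f ≈ 9.4 °C

Heat gained plus heat lost sum to zero:
latent heat released on condensation: 6.33×2260 = 14306; condensate cools 100→T: 6.33×4.18×(T − 100) = 26.46(T − 100); original water: 3887.4(T − 5.1)
3913.9 T = 14306 + 2645.9 + 19826 = 36777
T ≈ 9.40 °C (< 100 °C, so full condensation is consistent).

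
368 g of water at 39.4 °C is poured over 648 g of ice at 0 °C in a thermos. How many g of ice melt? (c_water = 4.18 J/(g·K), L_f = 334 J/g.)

m_melted ≈ 181 g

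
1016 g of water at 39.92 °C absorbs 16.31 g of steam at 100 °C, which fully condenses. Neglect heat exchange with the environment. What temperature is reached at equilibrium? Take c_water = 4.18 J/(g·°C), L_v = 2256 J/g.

Energy conservation, ΣQ = 0:
latent heat released on condensation: 16.31·2256 = 36795
  condensed water 100 °C→T: 68.18(T − 100)
  water warms: 1016·4.18·(T − 39.92) = 4246.9(T − 39.92)
4315.1 T = 36795 + 6817.6 + 169535 = 213148
T ≈ 49.40 °C (< 100 °C, so full condensation is consistent).

T_f ≈ 49.4 °C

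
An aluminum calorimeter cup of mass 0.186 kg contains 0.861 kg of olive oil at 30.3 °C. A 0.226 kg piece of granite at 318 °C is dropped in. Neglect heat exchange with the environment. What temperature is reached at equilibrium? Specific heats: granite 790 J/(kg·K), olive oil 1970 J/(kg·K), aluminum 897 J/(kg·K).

T_f ≈ 55.5 °C

Conservation of energy gives ΣQ = 0:
0.226*790*(T − 318) + 0.861*1970*(T − 30.3) + 0.186*897*(T − 30.3) = 0
2041.6 T = 113225
T = 113225 / 2041.6 = 55.5 °C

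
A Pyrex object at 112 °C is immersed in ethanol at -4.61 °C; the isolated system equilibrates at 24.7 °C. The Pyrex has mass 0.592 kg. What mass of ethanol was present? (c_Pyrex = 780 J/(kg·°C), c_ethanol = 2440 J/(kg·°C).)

Heat lost by the Pyrex = heat gained by the ethanol:
0.592×780×(112 − 24.7) = m×2440×(24.7 − (-4.61))
71516 m = 40312  ⇒  m ≈ 0.5637 kg

m ≈ 0.564 kg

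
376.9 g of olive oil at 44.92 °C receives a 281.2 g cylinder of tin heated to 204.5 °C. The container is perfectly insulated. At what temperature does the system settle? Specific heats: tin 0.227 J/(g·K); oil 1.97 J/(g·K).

T_f ≈ 57.6 °C

Let T be the final temperature. ΣQ_i = 0:
281.2*0.227*(T − 204.5) + 376.9*1.97*(T − 44.92) = 0
63.83(T − 204.5) + 742.49(T − 44.92) = 0
(63.83 + 742.49) T = 63.83*204.5 + 742.49*44.92
T ≈ 57.55 °C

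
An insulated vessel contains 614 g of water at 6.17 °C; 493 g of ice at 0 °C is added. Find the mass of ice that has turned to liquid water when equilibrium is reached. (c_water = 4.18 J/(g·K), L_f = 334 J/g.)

m_melted ≈ 47.4 g

Water can give up m c ΔT = 614·4.18·6.17 = 15835 J before reaching 0 °C.
Fully melting the ice requires m_ice L_f = 493·334 = 164662 J.
Since 15835 < 164662 J, not all the ice melts; equilibrium is at 0 °C.
m_melt = 15835 / L_f = 47.41 g.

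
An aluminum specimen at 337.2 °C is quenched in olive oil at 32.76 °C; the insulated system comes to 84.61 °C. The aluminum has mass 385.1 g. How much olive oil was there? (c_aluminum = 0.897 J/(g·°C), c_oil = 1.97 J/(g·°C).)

m ≈ 854 g

|Q_aluminum| = |Q_oil|:
385.1×0.897×(337.2 − 84.61) = m×1.97×(84.61 − 32.76)
102.14 m = 87253  ⇒  m ≈ 854.2 g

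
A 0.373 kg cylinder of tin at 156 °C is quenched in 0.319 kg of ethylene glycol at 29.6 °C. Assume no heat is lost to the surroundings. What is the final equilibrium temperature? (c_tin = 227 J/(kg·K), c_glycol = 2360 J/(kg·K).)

T_f is the heat-capacity-weighted average of the initial temperatures:
T_f = (84.67·156 + 752.84·29.6) / (84.67 + 752.84)
    = 35493 / 837.51 ≈ 42.38 °C

T_f ≈ 42.4 °C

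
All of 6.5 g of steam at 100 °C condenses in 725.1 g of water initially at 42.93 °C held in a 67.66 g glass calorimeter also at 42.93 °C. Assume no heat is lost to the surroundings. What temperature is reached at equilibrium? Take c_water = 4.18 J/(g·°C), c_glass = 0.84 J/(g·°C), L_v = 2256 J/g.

T_f ≈ 48.1 °C

Setting the total heat transfer to zero:
latent heat released on condensation: 6.5×2256 = 14664
  condensate cools 100→T: 6.5×4.18×(T − 100) = 27.17(T − 100)
  original water: 3030.9(T − 42.93)
  cup: 56.83(T − 42.93)
3114.9 T = 14664 + 2717 + 132557 = 149938
T ≈ 48.14 °C (< 100 °C, so full condensation is consistent).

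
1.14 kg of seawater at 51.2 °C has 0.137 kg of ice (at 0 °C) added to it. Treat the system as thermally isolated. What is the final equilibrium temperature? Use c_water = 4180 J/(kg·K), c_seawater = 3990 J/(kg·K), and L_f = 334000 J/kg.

T_f ≈ 36.5 °C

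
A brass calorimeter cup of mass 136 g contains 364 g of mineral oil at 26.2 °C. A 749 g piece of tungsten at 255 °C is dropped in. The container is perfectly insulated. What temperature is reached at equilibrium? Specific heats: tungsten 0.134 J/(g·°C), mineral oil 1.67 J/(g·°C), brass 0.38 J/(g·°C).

Let T be the final temperature. ΣQ_i = 0:
749*0.134*(T − 255) + 364*1.67*(T − 26.2) + 136*0.38*(T − 26.2) = 0
100.37(T − 255) + 607.88(T − 26.2) + 51.68(T − 26.2) = 0
759.93 T = 42874
T = 42874 / 759.93 = 56.4 °C

T_f ≈ 56.4 °C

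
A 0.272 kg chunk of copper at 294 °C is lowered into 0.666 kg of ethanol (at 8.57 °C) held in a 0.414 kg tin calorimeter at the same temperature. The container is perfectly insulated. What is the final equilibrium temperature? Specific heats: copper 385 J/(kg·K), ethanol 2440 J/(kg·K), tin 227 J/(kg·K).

Taking heat into each body as positive, Σ m c ΔT = 0:
0.272*385*(T − 294) + 0.666*2440*(T − 8.57) + 0.414*227*(T − 8.57) = 0
104.72(T − 294) + 1625(T − 8.57) + 93.98(T − 8.57) = 0
1823.7 T = 45520
T = 45520 / 1823.7 = 25 °C

T_f ≈ 25.0 °C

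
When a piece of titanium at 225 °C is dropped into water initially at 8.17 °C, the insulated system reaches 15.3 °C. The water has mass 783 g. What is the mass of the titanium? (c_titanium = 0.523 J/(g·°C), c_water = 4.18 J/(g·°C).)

m ≈ 213 g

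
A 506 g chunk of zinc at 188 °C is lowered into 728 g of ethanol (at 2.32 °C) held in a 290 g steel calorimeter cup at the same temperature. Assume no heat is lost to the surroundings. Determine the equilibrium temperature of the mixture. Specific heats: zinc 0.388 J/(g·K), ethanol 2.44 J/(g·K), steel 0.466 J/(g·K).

T_f ≈ 19.6 °C

T_f is the heat-capacity-weighted average of the initial temperatures:
T_f = (196.33·188 + 1776.3·2.32 + 135.14·2.32) / (196.33 + 1776.3 + 135.14)
    = 41344 / 2107.8 ≈ 19.61 °C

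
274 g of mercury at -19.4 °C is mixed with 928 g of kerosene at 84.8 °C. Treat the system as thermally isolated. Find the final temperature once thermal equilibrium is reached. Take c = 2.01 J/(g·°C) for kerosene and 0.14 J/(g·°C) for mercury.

T_f is the heat-capacity-weighted average of the initial temperatures:
T_f = (1865.3*84.8 + 38.36*(-19.4)) / (1865.3 + 38.36)
    = 157432 / 1903.6 ≈ 82.70 °C

T_f ≈ 82.7 °C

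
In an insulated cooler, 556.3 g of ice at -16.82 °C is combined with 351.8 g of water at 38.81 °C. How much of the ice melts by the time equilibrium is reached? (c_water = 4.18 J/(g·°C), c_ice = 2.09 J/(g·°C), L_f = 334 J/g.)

m_melted ≈ 112 g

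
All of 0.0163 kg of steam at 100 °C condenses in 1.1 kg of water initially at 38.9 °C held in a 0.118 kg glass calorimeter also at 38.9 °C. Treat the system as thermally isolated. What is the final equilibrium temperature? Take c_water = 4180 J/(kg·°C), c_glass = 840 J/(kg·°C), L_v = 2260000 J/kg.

T_f ≈ 47.5 °C

Energy conservation, ΣQ = 0:
latent heat released on condensation: 0.0163·2260000 = 36838; condensed water 100 °C→T: 68.13(T − 100); water warms: 1.1·4180·(T − 38.9) = 4598(T − 38.9); glass cup: 0.118·840·(T − 38.9) = 99.12(T − 38.9)
4765.3 T = 36838 + 6813.4 + 182718 = 226369
T ≈ 47.50 °C, under the boiling point, so the assumption holds.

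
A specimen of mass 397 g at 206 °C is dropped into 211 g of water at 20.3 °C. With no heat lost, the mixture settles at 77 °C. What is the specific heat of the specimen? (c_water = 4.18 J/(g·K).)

c ≈ 0.976 J/(g·K)

m_s c (T_s − T_f) = m_water c_water (T_f − T_0):
397×c×(206 − 77) = 211×4.18×(77 − 20.3)
51213 c = 50008  ⇒  c ≈ 0.9765 J/(g·K)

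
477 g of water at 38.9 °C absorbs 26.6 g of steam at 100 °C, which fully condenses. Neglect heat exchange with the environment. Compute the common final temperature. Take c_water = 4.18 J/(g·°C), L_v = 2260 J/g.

T_f ≈ 70.7 °C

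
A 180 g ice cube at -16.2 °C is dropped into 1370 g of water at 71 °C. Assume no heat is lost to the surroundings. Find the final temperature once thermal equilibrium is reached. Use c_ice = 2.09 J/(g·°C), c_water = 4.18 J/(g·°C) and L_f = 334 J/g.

T_f ≈ 52.5 °C

Heat gained plus heat lost sum to zero:
ice -16.2→0 °C: 180×2.09×16.2 = 6094.4; fusion: m_ice L_f = 180×334 = 60120; meltwater 0→T: 180×4.18×T = 752.4 T; water: 5726.6(T − 71)
6479 T = 406589 − 66214 = 340374
T ≈ 52.53 °C. Since T > 0 °C, the all-ice-melts assumption holds.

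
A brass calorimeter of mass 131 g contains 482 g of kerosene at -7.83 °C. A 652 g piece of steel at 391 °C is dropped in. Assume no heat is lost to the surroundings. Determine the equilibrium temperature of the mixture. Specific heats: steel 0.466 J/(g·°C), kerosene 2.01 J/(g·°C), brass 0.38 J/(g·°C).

Net heat exchanged in the isolated system is zero:
652*0.466*(T − 391) + 482*2.01*(T − (-7.83)) + 131*0.38*(T − (-7.83)) = 0
303.83(T − 391) + 968.82(T − (-7.83)) + 49.78(T − (-7.83)) = 0
1322.4 T = 110823
T = 110823 / 1322.4 = 83.8 °C

T_f ≈ 83.8 °C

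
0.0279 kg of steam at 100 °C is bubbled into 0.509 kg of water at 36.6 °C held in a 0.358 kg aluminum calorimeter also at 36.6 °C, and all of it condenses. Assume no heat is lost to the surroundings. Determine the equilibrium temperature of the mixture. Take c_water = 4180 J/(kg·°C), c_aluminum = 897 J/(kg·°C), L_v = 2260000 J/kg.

Net heat exchanged in the isolated system is zero:
latent heat released on condensation: 0.0279·2260000 = 63054; condensed water 100 °C→T: 116.62(T − 100); water warms: 0.509·4180·(T − 36.6) = 2127.6(T − 36.6); cup: 321.13(T − 36.6)
2565.4 T = 63054 + 11662 + 89624 = 164340
T ≈ 64.06 °C, under the boiling point, so the assumption holds.

T_f ≈ 64.1 °C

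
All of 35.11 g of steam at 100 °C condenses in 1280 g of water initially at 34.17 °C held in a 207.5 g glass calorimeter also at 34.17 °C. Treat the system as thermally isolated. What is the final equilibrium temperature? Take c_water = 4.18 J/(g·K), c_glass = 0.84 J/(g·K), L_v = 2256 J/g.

T_f ≈ 49.8 °C

Heat gained plus heat lost sum to zero:
steam→water at 100 °C releases m L_v = 35.11·2256 = 79208
  condensate cools 100→T: 35.11·4.18·(T − 100) = 146.76(T − 100)
  original water: 5350.4(T − 34.17)
  glass cup: 207.5·0.84·(T − 34.17) = 174.3(T − 34.17)
5671.5 T = 79208 + 14676 + 188779 = 282663
T ≈ 49.84 °C — below 100 °C, confirming all the steam condensed.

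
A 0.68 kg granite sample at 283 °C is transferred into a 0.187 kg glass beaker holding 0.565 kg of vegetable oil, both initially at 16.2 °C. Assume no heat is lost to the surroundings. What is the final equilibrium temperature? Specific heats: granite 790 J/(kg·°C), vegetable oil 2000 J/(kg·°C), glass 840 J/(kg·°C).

T_f ≈ 94.8 °C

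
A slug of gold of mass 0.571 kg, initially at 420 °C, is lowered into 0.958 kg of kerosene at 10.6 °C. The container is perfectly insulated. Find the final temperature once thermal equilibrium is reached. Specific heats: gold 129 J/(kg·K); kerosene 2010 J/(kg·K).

T_f ≈ 25.7 °C

|Q_gold| = |Q_kerosene|:
0.571*129*(420 − T) = 0.958*2010*(T − 10.6)
73.66(420 − T) = 1925.6(T − 10.6)
1999.2 T = 51348  ⇒  T ≈ 25.68 °C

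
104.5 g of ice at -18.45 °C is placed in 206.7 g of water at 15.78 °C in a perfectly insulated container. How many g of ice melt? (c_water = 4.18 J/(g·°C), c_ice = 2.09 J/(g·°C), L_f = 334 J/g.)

m_melted ≈ 28.8 g

Heat available from the water dropping to 0 °C: 206.7×4.18×15.78 = 13634 J.
Of that, 104.5×2.09×18.45 = 4029.6 J goes to bring the ice to 0 °C, leaving 9604.4 J.
To melt every bit of ice: 104.5×334 = 34903 J.
9604.4 J < 34903 J, so only part of the ice melts and the system sits at 0 °C.
m_melt = 9604.4 / L_f = 28.76 g.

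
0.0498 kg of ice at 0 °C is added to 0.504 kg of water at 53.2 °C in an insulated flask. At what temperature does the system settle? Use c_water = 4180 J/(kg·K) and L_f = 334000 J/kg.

Let T be the final temperature. ΣQ_i = 0:
latent heat to melt: 0.0498·334000 = 16633
  warm the meltwater: 208.16 T
  water: 2106.7(T − 53.2)
2314.9 T = 112078 − 16633 = 95444
T ≈ 41.23 °C — above 0 °C, consistent with complete melting.

T_f ≈ 41.2 °C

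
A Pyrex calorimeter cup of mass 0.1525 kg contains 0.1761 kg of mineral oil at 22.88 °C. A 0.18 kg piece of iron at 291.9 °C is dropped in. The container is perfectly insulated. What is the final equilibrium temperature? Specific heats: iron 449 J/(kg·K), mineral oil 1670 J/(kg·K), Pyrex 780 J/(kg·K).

T_f is the heat-capacity-weighted average of the initial temperatures:
T_f = (80.82·291.9 + 294.09·22.88 + 118.95·22.88) / (80.82 + 294.09 + 118.95)
    = 33042 / 493.86 ≈ 66.91 °C

T_f ≈ 66.9 °C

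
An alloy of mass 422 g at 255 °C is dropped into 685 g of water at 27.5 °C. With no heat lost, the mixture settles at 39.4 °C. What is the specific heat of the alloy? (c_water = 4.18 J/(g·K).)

c ≈ 0.375 J/(g·K)

Heat lost by the alloy = heat gained by the water:
422·c·(255 − 39.4) = 685·4.18·(39.4 − 27.5)
90983 c = 34073  ⇒  c ≈ 0.3745 J/(g·K)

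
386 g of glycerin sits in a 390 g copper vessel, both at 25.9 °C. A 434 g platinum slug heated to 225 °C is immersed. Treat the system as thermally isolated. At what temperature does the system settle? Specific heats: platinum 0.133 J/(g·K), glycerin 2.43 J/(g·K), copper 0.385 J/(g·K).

Taking heat into each body as positive, Σ m c ΔT = 0:
434·0.133·(T − 225) + 386·2.43·(T − 25.9) + 390·0.385·(T − 25.9) = 0
(57.72 + 937.98 + 150.15) T = 57.72·225 + 937.98·25.9 + 150.15·25.9
T ≈ 35.93 °C

T_f ≈ 35.9 °C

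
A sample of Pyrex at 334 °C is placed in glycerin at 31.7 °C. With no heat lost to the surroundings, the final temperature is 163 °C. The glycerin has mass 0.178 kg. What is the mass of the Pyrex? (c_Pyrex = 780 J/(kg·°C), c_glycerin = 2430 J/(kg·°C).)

m ≈ 0.426 kg

Conservation of energy gives ΣQ = 0:
m·780·(163 − 334) + 0.178·2430·(163 − 31.7) = 0
-133380 m = -56793
m = -56793/-133380 ≈ 0.4258 kg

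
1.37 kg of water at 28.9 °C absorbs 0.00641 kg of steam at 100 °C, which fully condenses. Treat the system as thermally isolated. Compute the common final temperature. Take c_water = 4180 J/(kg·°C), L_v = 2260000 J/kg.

T_f ≈ 31.7 °C

Energy conservation, ΣQ = 0:
condense steam: −0.00641·2260000 = −14487; condensate cools 100→T: 0.00641·4180·(T − 100) = 26.79(T − 100); water warms: 1.37·4180·(T − 28.9) = 5726.6(T − 28.9)
5753.4 T = 14487 + 2679.4 + 165499 = 182665
T ≈ 31.75 °C — below 100 °C, confirming all the steam condensed.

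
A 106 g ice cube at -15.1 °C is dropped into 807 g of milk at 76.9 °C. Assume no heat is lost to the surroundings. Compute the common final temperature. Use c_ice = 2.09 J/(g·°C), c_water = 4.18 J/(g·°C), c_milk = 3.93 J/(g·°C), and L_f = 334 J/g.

Heat gained plus heat lost sum to zero:
warm ice to 0 °C: 106·2.09·(0 − (-15.1)) = 3345.3
  melt ice: 106·334 = 35404
  warm the meltwater: 443.08 T
  milk: 3171.5(T − 76.9)
3614.6 T = 243889 − 38749 = 205140
T ≈ 56.75 °C (positive, so assuming full melt was valid).

T_f ≈ 56.8 °C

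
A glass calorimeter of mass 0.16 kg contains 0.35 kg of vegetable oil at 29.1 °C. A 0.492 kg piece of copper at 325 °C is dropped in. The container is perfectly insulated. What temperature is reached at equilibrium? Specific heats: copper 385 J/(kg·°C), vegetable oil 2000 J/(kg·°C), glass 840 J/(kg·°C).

Conservation of energy gives ΣQ = 0:
0.492*385*(T − 325) + 0.35*2000*(T − 29.1) + 0.16*840*(T − 29.1) = 0
1023.8 T = 85843
T = 85843 / 1023.8 = 83.8 °C

T_f ≈ 83.8 °C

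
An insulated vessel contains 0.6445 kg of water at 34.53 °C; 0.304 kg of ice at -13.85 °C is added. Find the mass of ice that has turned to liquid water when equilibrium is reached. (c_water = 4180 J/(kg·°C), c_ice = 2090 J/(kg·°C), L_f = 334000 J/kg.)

Heat available from the water dropping to 0 °C: 0.6445·4180·34.53 = 93024 J.
Of that, 0.304·2090·13.85 = 8799.7 J goes to bring the ice to 0 °C, leaving 84224 J.
To melt every bit of ice: 0.304·334000 = 101536 J.
That's not enough to melt it all — equilibrium is at 0 °C with ice remaining.
m_melt = 84224 / L_f = 0.2522 kg.

m_melted ≈ 0.252 kg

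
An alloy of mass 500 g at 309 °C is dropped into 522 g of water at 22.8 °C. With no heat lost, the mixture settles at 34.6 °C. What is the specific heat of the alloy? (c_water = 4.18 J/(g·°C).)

c ≈ 0.188 J/(g·°C)

Conservation of energy gives ΣQ = 0:
500×c×(34.6 − 309) + 522×4.18×(34.6 − 22.8) = 0
-137200 c = -25747
c = -25747/-137200 ≈ 0.1877 J/(g·°C)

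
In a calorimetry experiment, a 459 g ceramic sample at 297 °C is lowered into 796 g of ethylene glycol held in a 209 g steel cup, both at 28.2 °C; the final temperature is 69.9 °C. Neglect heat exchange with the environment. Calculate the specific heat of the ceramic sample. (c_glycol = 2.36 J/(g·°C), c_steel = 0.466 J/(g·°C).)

c ≈ 0.79 J/(g·°C)

Conservation of energy gives ΣQ = 0:
459×c×(69.9 − 297) + 796×2.36×(69.9 − 28.2) + 209×0.466×(69.9 − 28.2) = 0
-104239 c = -82397
c = -82397/-104239 ≈ 0.7905 J/(g·°C)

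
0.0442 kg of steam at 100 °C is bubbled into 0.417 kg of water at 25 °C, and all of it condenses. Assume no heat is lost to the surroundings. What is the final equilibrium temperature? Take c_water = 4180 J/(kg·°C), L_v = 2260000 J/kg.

T_f ≈ 84.0 °C

Sum of m c ΔT and latent-heat terms is zero:
condense steam: −0.0442·2260000 = −99892; condensed water 100 °C→T: 184.76(T − 100); water warms: 0.417·4180·(T − 25) = 1743.1(T − 25)
1927.8 T = 99892 + 18476 + 43576 = 161944
T ≈ 84.00 °C (< 100 °C, so full condensation is consistent).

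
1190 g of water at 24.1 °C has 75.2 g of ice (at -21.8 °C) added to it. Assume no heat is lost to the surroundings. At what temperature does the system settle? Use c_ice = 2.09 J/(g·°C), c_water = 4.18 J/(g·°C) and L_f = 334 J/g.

Taking heat into each body as positive, Σ m c ΔT = 0:
ice -21.8→0 °C: 75.2×2.09×21.8 = 3426.3
  latent heat to melt: 75.2×334 = 25117
  warm the meltwater: 314.34 T
  water: 4974.2(T − 24.1)
5288.5 T = 119878 − 28543 = 91335
T ≈ 17.27 °C — above 0 °C, consistent with complete melting.

T_f ≈ 17.3 °C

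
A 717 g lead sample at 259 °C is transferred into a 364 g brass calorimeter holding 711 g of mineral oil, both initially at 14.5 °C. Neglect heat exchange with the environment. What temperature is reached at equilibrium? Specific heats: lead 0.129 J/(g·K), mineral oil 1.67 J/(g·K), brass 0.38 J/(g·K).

Setting the total heat transfer to zero:
717*0.129*(T − 259) + 711*1.67*(T − 14.5) + 364*0.38*(T − 14.5) = 0
(92.49 + 1187.4 + 138.32) T = 92.49*259 + 1187.4*14.5 + 138.32*14.5
T ≈ 30.45 °C

T_f ≈ 30.4 °C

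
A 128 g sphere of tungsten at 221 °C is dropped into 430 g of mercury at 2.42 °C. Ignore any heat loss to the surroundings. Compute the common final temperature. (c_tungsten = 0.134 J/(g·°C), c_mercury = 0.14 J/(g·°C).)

T_f ≈ 50.9 °C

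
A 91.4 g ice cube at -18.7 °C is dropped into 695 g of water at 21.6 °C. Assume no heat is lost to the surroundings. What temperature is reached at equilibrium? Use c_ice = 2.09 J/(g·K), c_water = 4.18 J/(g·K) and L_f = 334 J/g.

Conservation of energy gives ΣQ = 0:
ice -18.7→0 °C: 91.4×2.09×18.7 = 3572.2
  fusion: m_ice L_f = 91.4×334 = 30528
  meltwater 0→T: 91.4×4.18×T = 382.05 T
  water: 2905.1(T − 21.6)
3287.2 T = 62750 − 34100 = 28650
T ≈ 8.72 °C. Since T > 0 °C, the all-ice-melts assumption holds.

T_f ≈ 8.7 °C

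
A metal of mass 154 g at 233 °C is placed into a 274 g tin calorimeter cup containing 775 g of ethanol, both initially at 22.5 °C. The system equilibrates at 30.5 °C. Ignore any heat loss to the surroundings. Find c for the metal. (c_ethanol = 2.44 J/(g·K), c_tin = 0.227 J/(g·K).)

c ≈ 0.501 J/(g·K)

Net heat exchanged in the isolated system is zero:
154·c·(30.5 − 233) + 775·2.44·(30.5 − 22.5) + 274·0.227·(30.5 − 22.5) = 0
-31185 c = -15626
c = -15626/-31185 ≈ 0.5011 J/(g·K)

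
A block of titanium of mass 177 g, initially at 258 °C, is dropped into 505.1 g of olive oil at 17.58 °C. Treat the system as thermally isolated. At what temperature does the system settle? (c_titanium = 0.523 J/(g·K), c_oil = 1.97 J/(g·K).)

Heat lost by the titanium equals heat gained by the oil:
177·0.523·(258 − T) = 505.1·1.97·(T − 17.58)
92.57(258 − T) = 995.05(T − 17.58)
1087.6 T = 41376  ⇒  T ≈ 38.04 °C

T_f ≈ 38.0 °C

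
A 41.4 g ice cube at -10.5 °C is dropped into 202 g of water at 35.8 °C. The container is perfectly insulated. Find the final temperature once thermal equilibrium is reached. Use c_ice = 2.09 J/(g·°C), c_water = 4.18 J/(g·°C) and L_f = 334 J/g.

T_f ≈ 15.2 °C

Setting the total heat transfer to zero:
ice -10.5→0 °C: 41.4·2.09·10.5 = 908.52; latent heat to melt: 41.4·334 = 13828; warm the meltwater: 173.05 T; water cools: 202·4.18·(T − 35.8) = 844.36(T − 35.8)
1017.4 T = 30228 − 14736 = 15492
T ≈ 15.23 °C — above 0 °C, consistent with complete melting.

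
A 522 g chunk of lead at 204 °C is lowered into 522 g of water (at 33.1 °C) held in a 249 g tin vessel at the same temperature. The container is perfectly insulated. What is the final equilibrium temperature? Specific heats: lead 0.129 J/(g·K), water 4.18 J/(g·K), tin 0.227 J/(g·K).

T_f ≈ 38.1 °C

Taking heat into each body as positive, Σ m c ΔT = 0:
522*0.129*(T − 204) + 522*4.18*(T − 33.1) + 249*0.227*(T − 33.1) = 0
67.34(T − 204) + 2182(T − 33.1) + 56.52(T − 33.1) = 0
(67.34 + 2182 + 56.52) T = 67.34*204 + 2182*33.1 + 56.52*33.1
T ≈ 38.09 °C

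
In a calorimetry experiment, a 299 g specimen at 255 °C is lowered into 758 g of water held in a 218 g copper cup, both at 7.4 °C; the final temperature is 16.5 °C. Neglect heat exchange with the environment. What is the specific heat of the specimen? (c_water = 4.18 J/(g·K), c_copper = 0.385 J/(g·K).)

c ≈ 0.415 J/(g·K)

Setting the total heat transfer to zero:
299×c×(16.5 − 255) + 758×4.18×(16.5 − 7.4) + 218×0.385×(16.5 − 7.4) = 0
-71312 c = -29597
c = -29597/-71312 ≈ 0.415 J/(g·K)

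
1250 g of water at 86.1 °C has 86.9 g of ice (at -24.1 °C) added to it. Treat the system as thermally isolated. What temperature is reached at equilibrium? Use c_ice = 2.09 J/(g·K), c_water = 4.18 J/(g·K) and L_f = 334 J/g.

T_f ≈ 74.5 °C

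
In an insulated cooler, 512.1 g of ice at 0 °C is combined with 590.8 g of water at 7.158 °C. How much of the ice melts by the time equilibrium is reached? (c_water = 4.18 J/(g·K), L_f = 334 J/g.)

m_melted ≈ 52.9 g

Cooling the water to 0 °C releases 590.8×4.18×7.158 = 17677 J.
Melting all 512.1 g of ice would need 512.1×334 = 171041 J.
That's not enough to melt it all — equilibrium is at 0 °C with ice remaining.
Mass melted = 17677/334 ≈ 52.93 g.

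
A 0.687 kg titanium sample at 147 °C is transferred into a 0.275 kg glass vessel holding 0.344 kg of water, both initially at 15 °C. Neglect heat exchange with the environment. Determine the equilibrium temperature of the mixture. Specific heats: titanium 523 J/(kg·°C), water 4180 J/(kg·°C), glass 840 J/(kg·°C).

Taking heat into each body as positive, Σ m c ΔT = 0:
0.687·523·(T − 147) + 0.344·4180·(T − 15) + 0.275·840·(T − 15) = 0
359.3(T − 147) + 1437.9(T − 15) + 231(T − 15) = 0
2028.2 T = 77851
T ≈ 38.38 °C

T_f ≈ 38.4 °C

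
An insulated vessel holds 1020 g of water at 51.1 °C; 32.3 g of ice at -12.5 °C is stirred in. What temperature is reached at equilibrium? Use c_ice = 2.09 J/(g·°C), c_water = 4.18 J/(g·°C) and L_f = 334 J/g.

Taking heat into each body as positive, Σ m c ΔT = 0:
warm ice to 0 °C: 32.3·2.09·(0 − (-12.5)) = 843.84; latent heat to melt: 32.3·334 = 10788; meltwater 0→T: 32.3·4.18·T = 135.01 T; water cools: 1020·4.18·(T − 51.1) = 4263.6(T − 51.1)
4398.6 T = 217870 − 11632 = 206238
T ≈ 46.89 °C (positive, so assuming full melt was valid).

T_f ≈ 46.9 °C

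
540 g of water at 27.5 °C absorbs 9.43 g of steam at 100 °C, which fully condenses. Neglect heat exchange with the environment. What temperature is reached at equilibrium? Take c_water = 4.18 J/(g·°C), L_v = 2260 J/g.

T_f ≈ 38.0 °C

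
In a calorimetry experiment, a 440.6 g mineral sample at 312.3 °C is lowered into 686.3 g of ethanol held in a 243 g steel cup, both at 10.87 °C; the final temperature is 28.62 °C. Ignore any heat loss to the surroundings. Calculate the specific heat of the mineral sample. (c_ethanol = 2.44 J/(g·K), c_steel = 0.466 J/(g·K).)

Heat gained plus heat lost sum to zero:
440.6×c×(28.62 − 312.3) + 686.3×2.44×(28.62 − 10.87) + 243×0.466×(28.62 − 10.87) = 0
-124989 c = -31734
c = -31734/-124989 ≈ 0.2539 J/(g·K)

c ≈ 0.254 J/(g·K)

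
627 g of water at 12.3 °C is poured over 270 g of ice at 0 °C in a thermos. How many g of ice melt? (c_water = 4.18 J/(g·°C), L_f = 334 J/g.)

Water can give up m c ΔT = 627×4.18×12.3 = 32237 J before reaching 0 °C.
Fully melting the ice requires m_ice L_f = 270×334 = 90180 J.
That's not enough to melt it all — equilibrium is at 0 °C with ice remaining.
Mass melted = 32237/334 ≈ 96.52 g.

m_melted ≈ 96.5 g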